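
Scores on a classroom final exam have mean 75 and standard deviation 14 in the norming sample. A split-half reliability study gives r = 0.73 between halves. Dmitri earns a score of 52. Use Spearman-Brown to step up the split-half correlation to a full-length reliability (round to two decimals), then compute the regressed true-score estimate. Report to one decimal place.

Spearman-Brown: ρ = 2r/(1 + r) = 2(0.73)/(1 + 0.73) = 1.460/1.73 = 0.8439 → 0.84
T̂ = ρX + (1 − ρ)μ
  = 0.84 × 52 + 0.16 × 75
  = 43.68 + 12.00
  = 55.68
  ≈ 55.7

55.7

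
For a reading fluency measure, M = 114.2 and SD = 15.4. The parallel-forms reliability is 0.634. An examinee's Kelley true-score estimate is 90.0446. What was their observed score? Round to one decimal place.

76.1

T̂ = ρX + (1 − ρ)μ  ⇒  X = (T̂ − (1 − ρ)μ) / ρ
X = (90.0446 − 0.366 × 114.2) / 0.634 = (90.0446 − 41.7972) / 0.634 = 48.2474 / 0.634 = 76.100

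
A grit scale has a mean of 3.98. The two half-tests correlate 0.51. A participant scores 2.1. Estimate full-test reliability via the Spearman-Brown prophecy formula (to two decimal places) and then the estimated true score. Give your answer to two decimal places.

2.70

Spearman-Brown: ρ = 2r/(1 + r) = 2(0.51)/(1 + 0.51) = 1.020/1.51 = 0.6755 → 0.68
T̂ = ρX + (1 − ρ)μ
  = 0.68 × 2.1 + 0.32 × 3.98
  = 1.428 + 1.2736
  = 2.702
  ≈ 2.70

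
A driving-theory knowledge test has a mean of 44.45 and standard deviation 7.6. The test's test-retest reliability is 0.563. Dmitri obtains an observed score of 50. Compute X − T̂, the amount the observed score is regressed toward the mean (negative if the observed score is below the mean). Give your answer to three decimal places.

2.425

T̂ = 0.563(50) + 0.437(44.45) = 28.150 + 19.42465 = 47.57465 → 47.5747
X − T̂ = 50 − 47.5747 = 2.4253 → 2.425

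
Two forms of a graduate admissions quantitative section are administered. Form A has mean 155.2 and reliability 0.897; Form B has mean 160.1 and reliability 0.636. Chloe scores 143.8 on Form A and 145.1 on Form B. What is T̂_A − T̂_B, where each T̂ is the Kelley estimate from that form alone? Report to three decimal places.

T̂_A = 0.897(143.8) + 0.103(155.2) = 144.97420
T̂_B = 0.636(145.1) + 0.364(160.1) = 150.56000
T̂_A − T̂_B = -5.58580

-5.586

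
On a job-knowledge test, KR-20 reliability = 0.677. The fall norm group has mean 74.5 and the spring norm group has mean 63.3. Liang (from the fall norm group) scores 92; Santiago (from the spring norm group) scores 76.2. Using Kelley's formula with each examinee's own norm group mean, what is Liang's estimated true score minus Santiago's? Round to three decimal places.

14.314

T̂_Liang = 0.677(92) + 0.323(74.5) = 86.34750
T̂_Santiago = 0.677(76.2) + 0.323(63.3) = 72.03330
Difference = 86.34750 − 72.03330 = 14.31420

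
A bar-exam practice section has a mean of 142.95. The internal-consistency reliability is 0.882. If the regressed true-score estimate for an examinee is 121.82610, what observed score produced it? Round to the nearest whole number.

119

T̂ = ρX + (1 − ρ)μ  ⇒  X = (T̂ − (1 − ρ)μ) / ρ
X = (121.82610 − 0.118 × 142.95) / 0.882 = (121.82610 − 16.86810) / 0.882 = 104.95800 / 0.882 = 119.00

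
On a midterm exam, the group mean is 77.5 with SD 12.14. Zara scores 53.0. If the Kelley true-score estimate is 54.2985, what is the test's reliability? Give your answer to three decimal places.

T̂ = ρX + (1 − ρ)μ  ⇒  T̂ − μ = ρ(X − μ)
ρ = (T̂ − μ)/(X − μ) = (54.2985 − 77.5) / (53.0 − 77.5) = -23.2015 / -24.5 = 0.94700

0.947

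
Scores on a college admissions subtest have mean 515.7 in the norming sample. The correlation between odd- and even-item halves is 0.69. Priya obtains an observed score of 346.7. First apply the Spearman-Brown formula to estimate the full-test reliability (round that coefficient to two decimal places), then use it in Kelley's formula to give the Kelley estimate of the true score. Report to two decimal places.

Spearman-Brown: ρ = 2r/(1 + r) = 2(0.69)/(1 + 0.69) = 1.380/1.69 = 0.8166 → 0.82
Weight the observed score by reliability and the mean by (1 − reliability): T̂ = 0.82·346.7 + 0.18·515.7 = 284.294 + 92.826 = 377.120.

377.12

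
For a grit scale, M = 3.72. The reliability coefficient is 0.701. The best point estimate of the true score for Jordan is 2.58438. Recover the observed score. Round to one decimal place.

2.1

T̂ = ρX + (1 − ρ)μ  ⇒  X = (T̂ − (1 − ρ)μ) / ρ
X = (2.58438 − 0.299 × 3.72) / 0.701 = (2.58438 − 1.11228) / 0.701 = 1.47210 / 0.701 = 2.100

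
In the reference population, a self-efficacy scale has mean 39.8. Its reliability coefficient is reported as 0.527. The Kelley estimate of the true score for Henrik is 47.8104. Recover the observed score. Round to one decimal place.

T̂ = ρX + (1 − ρ)μ  ⇒  X = (T̂ − (1 − ρ)μ) / ρ
X = (47.8104 − 0.473 × 39.8) / 0.527 = (47.8104 − 18.8254) / 0.527 = 28.9850 / 0.527 = 55.000

55.0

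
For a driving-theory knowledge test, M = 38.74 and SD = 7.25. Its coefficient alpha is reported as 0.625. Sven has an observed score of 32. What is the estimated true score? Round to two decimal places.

34.53

Regress the observed score toward the mean by the unreliability: T̂ = 0.625·32 + 0.375·38.74 = 20.000 + 14.52750 = 34.528.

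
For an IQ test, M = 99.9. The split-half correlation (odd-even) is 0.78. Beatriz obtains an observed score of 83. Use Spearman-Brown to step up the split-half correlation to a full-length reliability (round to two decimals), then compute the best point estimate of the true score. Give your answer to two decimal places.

Spearman-Brown: ρ = 2r/(1 + r) = 2(0.78)/(1 + 0.78) = 1.560/1.78 = 0.8764 → 0.88
T̂ = 0.88(83) + 0.12(99.9) = 73.04 + 11.988 = 85.028 → 85.03

85.03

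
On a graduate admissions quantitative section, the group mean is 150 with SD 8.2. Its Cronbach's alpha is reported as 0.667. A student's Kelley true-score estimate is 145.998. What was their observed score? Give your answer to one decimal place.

T̂ = ρX + (1 − ρ)μ  ⇒  X = (T̂ − (1 − ρ)μ) / ρ
X = (145.998 − 0.333 × 150) / 0.667 = (145.998 − 49.950) / 0.667 = 96.048 / 0.667 = 144.000

144.0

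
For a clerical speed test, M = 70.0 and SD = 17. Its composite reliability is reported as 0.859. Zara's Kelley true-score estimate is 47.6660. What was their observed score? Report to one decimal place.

44.0

T̂ = ρX + (1 − ρ)μ  ⇒  X = (T̂ − (1 − ρ)μ) / ρ
X = (47.6660 − 0.141 × 70.0) / 0.859 = (47.6660 − 9.8700) / 0.859 = 37.7960 / 0.859 = 44.000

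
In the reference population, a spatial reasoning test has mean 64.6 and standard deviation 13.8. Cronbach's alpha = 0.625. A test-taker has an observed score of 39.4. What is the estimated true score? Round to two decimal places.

Regress the observed score toward the mean by the unreliability: T̂ = 0.625·39.4 + 0.375·64.6 = 24.6250 + 24.2250 = 48.850.

48.85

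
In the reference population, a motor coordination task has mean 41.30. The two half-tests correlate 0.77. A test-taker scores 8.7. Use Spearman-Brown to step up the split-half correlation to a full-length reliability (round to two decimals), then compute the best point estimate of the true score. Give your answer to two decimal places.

Spearman-Brown: ρ = 2r/(1 + r) = 2(0.77)/(1 + 0.77) = 1.540/1.77 = 0.8701 → 0.87
T̂ = ρX + (1 − ρ)μ
  = 0.87 × 8.7 + 0.13 × 41.30
  = 7.569 + 5.3690
  = 12.938
  ≈ 12.94

12.94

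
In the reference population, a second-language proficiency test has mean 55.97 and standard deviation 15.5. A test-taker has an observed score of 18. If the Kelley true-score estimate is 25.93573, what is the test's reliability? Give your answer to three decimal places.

T̂ = ρX + (1 − ρ)μ  ⇒  T̂ − μ = ρ(X − μ)
ρ = (T̂ − μ)/(X − μ) = (25.93573 − 55.97) / (18 − 55.97) = -30.03427 / -37.97 = 0.79100

0.791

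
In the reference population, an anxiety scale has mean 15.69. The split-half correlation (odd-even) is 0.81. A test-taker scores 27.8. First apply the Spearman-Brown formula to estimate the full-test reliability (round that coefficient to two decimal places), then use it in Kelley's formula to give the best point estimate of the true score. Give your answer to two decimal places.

Spearman-Brown: ρ = 2r/(1 + r) = 2(0.81)/(1 + 0.81) = 1.620/1.81 = 0.8950 → 0.90
T̂ = 0.90(27.8) + 0.10(15.69) = 25.020 + 1.5690 = 26.589 → 26.59

26.59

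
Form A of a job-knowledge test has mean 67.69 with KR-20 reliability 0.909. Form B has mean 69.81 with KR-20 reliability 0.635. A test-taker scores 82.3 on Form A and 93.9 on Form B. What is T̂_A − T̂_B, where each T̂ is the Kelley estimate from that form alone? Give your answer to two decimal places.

T̂_A = 0.909(82.3) + 0.091(67.69) = 80.9705
T̂_B = 0.635(93.9) + 0.365(69.81) = 85.1072
T̂_A − T̂_B = -4.1367

-4.14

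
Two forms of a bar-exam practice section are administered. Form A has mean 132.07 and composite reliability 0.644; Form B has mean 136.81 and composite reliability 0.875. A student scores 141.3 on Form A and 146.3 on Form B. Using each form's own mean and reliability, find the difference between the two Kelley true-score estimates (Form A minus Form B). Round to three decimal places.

-7.100

T̂_A = 0.644(141.3) + 0.356(132.07) = 138.01412
T̂_B = 0.875(146.3) + 0.125(136.81) = 145.11375
T̂_A − T̂_B = -7.09963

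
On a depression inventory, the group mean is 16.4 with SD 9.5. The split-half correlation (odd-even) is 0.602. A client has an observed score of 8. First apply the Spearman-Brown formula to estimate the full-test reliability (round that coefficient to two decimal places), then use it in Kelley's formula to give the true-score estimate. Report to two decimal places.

Spearman-Brown: ρ = 2r/(1 + r) = 2(0.602)/(1 + 0.602) = 1.2040/1.602 = 0.7516 → 0.75
T̂ = 0.75(8) + 0.25(16.4) = 6.00 + 4.100 = 10.100 → 10.10

10.10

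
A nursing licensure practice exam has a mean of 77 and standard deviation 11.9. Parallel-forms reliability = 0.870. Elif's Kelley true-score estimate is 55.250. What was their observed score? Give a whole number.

52

T̂ = ρX + (1 − ρ)μ  ⇒  X = (T̂ − (1 − ρ)μ) / ρ
X = (55.250 − 0.130 × 77) / 0.870 = (55.250 − 10.010) / 0.870 = 45.240 / 0.870 = 52.00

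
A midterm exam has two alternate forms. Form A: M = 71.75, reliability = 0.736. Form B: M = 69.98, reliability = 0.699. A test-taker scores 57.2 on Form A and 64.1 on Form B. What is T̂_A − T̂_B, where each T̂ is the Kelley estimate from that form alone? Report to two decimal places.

T̂_A = 0.736(57.2) + 0.264(71.75) = 61.0412
T̂_B = 0.699(64.1) + 0.301(69.98) = 65.8699
T̂_A − T̂_B = -4.8287

-4.83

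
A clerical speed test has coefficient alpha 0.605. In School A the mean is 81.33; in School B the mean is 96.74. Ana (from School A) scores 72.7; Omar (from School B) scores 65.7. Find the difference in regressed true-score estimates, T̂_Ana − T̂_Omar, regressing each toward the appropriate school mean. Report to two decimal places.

T̂_Ana = 0.605(72.7) + 0.395(81.33) = 76.1088
T̂_Omar = 0.605(65.7) + 0.395(96.74) = 77.9608
Difference = 76.1088 − 77.9608 = -1.8520

-1.85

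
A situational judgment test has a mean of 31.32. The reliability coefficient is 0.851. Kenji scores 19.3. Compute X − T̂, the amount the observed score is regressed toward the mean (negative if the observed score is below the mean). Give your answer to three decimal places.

-1.791

Kelley's formula gives T̂ = 0.851·19.3 + 0.149·31.32 = 16.4243 + 4.66668 = 21.09098.
X − T̂ = 19.3 − 21.0910 = -1.7910 → -1.791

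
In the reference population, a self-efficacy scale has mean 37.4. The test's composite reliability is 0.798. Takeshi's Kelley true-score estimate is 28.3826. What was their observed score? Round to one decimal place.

26.1

T̂ = ρX + (1 − ρ)μ  ⇒  X = (T̂ − (1 − ρ)μ) / ρ
X = (28.3826 − 0.202 × 37.4) / 0.798 = (28.3826 − 7.5548) / 0.798 = 20.8278 / 0.798 = 26.100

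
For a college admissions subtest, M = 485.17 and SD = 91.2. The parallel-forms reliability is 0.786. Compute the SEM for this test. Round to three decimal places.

SEM = SD · √(1 − ρ) = 91.2 × √0.214 = 91.2 × 0.4626 = 42.1892

42.189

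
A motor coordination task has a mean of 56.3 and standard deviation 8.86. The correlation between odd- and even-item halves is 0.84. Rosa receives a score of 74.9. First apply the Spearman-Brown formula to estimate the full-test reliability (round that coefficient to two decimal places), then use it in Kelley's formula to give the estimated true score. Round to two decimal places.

Spearman-Brown: ρ = 2r/(1 + r) = 2(0.84)/(1 + 0.84) = 1.680/1.84 = 0.9130 → 0.91
T̂ = ρX + (1 − ρ)μ
  = 0.91 × 74.9 + 0.09 × 56.3
  = 68.159 + 5.067
  = 73.226
  ≈ 73.23

73.23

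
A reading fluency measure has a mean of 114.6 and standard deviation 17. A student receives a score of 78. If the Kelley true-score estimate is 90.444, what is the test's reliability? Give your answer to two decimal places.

T̂ = ρX + (1 − ρ)μ  ⇒  T̂ − μ = ρ(X − μ)
ρ = (T̂ − μ)/(X − μ) = (90.444 − 114.6) / (78 − 114.6) = -24.156 / -36.6 = 0.6600

0.66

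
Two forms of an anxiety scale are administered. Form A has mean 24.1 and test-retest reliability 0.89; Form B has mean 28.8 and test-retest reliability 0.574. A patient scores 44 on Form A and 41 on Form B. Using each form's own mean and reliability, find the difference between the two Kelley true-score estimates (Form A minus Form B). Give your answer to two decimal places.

T̂_A = 0.89(44) + 0.11(24.1) = 41.8110
T̂_B = 0.574(41) + 0.426(28.8) = 35.8028
T̂_A − T̂_B = 6.0082

6.01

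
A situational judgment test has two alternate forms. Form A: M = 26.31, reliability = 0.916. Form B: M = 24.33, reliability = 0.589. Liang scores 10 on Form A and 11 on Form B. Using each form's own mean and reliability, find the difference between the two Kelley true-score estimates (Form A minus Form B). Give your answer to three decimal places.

T̂_A = 0.916(10) + 0.084(26.31) = 11.37004
T̂_B = 0.589(11) + 0.411(24.33) = 16.47863
T̂_A − T̂_B = -5.10859

-5.109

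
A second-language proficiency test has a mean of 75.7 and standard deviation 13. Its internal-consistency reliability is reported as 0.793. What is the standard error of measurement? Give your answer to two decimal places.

SEM = SD · √(1 − ρ) = 13 × √0.207 = 13 × 0.4550 = 5.915

5.91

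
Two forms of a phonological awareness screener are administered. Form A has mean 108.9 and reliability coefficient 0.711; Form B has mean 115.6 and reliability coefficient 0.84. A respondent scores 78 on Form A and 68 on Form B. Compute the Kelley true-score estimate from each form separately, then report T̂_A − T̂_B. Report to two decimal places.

11.31

T̂_A = 0.711(78) + 0.289(108.9) = 86.9301
T̂_B = 0.84(68) + 0.16(115.6) = 75.6160
T̂_A − T̂_B = 11.3141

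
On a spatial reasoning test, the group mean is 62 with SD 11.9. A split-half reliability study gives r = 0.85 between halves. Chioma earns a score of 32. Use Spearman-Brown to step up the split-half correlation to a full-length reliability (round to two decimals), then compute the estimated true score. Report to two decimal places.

34.40

Spearman-Brown: ρ = 2r/(1 + r) = 2(0.85)/(1 + 0.85) = 1.700/1.85 = 0.9189 → 0.92
T̂ = ρX + (1 − ρ)μ
  = 0.92 × 32 + 0.08 × 62
  = 29.44 + 4.96
  = 34.400
  ≈ 34.40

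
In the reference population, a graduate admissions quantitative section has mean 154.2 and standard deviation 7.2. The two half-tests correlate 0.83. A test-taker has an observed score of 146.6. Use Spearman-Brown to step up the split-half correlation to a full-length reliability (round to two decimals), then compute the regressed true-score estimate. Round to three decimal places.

Spearman-Brown: ρ = 2r/(1 + r) = 2(0.83)/(1 + 0.83) = 1.660/1.83 = 0.9071 → 0.91
Regress the observed score toward the mean by the unreliability: T̂ = 0.91·146.6 + 0.09·154.2 = 133.406 + 13.878 = 147.2840.

147.284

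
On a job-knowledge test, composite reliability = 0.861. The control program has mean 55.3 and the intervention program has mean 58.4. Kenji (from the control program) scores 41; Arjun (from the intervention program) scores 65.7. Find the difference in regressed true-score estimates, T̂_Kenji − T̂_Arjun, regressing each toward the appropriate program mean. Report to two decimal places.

-21.70

T̂_Kenji = 0.861(41) + 0.139(55.3) = 42.9877
T̂_Arjun = 0.861(65.7) + 0.139(58.4) = 64.6853
Difference = 42.9877 − 64.6853 = -21.6976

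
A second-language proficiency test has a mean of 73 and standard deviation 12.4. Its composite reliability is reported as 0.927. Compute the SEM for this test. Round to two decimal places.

3.35

SEM = SD · √(1 − ρ) = 12.4 × √0.073 = 12.4 × 0.2702 = 3.350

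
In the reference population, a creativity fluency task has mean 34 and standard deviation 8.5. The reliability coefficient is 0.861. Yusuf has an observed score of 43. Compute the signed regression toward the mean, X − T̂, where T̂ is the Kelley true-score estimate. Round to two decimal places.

1.25

T̂ = ρX + (1 − ρ)μ
  = 0.861 × 43 + 0.139 × 34
  = 37.023 + 4.726
  = 41.7490
  ≈ 41.749
X − T̂ = 43 − 41.749 = 1.251 → 1.25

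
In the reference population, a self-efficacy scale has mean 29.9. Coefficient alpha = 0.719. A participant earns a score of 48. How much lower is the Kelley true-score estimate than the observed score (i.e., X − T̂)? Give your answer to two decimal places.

T̂ = 0.719(48) + 0.281(29.9) = 34.512 + 8.4019 = 42.9139 → 42.914
X − T̂ = 48 − 42.914 = 5.086 → 5.09

5.09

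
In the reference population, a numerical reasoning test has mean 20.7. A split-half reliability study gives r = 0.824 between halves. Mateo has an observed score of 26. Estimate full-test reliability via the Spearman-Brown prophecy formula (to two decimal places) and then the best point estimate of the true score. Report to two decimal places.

Spearman-Brown: ρ = 2r/(1 + r) = 2(0.824)/(1 + 0.824) = 1.6480/1.824 = 0.9035 → 0.90
T̂ = 0.90(26) + 0.10(20.7) = 23.40 + 2.070 = 25.470 → 25.47

25.47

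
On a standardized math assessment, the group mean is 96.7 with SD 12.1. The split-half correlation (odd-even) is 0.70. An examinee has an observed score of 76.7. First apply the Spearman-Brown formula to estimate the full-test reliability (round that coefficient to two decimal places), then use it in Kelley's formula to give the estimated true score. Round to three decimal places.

80.300

Spearman-Brown: ρ = 2r/(1 + r) = 2(0.70)/(1 + 0.70) = 1.400/1.70 = 0.8235 → 0.82
T̂ = 0.82(76.7) + 0.18(96.7) = 62.894 + 17.406 = 80.3000 → 80.300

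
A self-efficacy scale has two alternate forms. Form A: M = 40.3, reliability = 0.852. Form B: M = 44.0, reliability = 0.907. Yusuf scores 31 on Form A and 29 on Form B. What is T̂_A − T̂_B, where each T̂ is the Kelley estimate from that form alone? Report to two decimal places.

1.98

T̂_A = 0.852(31) + 0.148(40.3) = 32.3764
T̂_B = 0.907(29) + 0.093(44.0) = 30.3950
T̂_A − T̂_B = 1.9814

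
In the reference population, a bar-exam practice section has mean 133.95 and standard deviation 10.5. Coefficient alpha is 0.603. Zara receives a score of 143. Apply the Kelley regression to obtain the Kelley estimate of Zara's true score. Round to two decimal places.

T̂ = ρX + (1 − ρ)μ
  = 0.603 × 143 + 0.397 × 133.95
  = 86.229 + 53.17815
  = 139.407
  ≈ 139.41

139.41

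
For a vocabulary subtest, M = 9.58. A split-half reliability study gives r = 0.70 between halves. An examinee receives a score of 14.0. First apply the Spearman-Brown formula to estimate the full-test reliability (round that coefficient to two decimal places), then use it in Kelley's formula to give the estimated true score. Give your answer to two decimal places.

Spearman-Brown: ρ = 2r/(1 + r) = 2(0.70)/(1 + 0.70) = 1.400/1.70 = 0.8235 → 0.82
T̂ = ρX + (1 − ρ)μ
  = 0.82 × 14.0 + 0.18 × 9.58
  = 11.480 + 1.7244
  = 13.204
  ≈ 13.20

13.20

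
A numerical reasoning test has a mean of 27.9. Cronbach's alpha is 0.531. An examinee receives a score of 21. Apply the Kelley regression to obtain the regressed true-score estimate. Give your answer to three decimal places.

24.236

Regress the observed score toward the mean by the unreliability: T̂ = 0.531·21 + 0.469·27.9 = 11.151 + 13.0851 = 24.2361.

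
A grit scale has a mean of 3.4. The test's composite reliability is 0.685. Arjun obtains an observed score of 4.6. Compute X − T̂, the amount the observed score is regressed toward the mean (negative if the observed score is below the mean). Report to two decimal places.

0.38

Regress the observed score toward the mean by the unreliability: T̂ = 0.685·4.6 + 0.315·3.4 = 3.1510 + 1.0710 = 4.2220.
X − T̂ = 4.6 − 4.222 = 0.378 → 0.38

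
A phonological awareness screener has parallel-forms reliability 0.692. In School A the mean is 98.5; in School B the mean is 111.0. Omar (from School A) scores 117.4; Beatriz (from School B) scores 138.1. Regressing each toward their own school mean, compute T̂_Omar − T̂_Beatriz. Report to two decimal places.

T̂_Omar = 0.692(117.4) + 0.308(98.5) = 111.5788
T̂_Beatriz = 0.692(138.1) + 0.308(111.0) = 129.7532
Difference = 111.5788 − 129.7532 = -18.1744

-18.17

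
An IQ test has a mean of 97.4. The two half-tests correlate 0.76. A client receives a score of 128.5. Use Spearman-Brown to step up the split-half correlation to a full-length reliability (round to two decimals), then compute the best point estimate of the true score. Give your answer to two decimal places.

Spearman-Brown: ρ = 2r/(1 + r) = 2(0.76)/(1 + 0.76) = 1.520/1.76 = 0.8636 → 0.86
T̂ = ρX + (1 − ρ)μ
  = 0.86 × 128.5 + 0.14 × 97.4
  = 110.510 + 13.636
  = 124.146
  ≈ 124.15

124.15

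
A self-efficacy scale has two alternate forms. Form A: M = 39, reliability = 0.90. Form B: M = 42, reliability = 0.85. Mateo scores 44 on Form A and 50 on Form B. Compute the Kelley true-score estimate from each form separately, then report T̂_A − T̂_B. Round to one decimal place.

T̂_A = 0.90(44) + 0.10(39) = 43.500
T̂_B = 0.85(50) + 0.15(42) = 48.800
T̂_A − T̂_B = -5.300

-5.3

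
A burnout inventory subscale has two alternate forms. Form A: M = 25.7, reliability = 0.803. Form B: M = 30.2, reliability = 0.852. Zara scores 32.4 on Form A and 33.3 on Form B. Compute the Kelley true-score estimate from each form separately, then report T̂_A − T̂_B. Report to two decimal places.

-1.76

T̂_A = 0.803(32.4) + 0.197(25.7) = 31.0801
T̂_B = 0.852(33.3) + 0.148(30.2) = 32.8412
T̂_A − T̂_B = -1.7611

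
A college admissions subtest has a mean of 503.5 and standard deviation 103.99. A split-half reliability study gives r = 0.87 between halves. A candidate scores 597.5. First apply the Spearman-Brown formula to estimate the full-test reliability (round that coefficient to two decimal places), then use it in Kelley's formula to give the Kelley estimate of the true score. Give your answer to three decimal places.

Spearman-Brown: ρ = 2r/(1 + r) = 2(0.87)/(1 + 0.87) = 1.740/1.87 = 0.9305 → 0.93
Kelley's formula gives T̂ = 0.93·597.5 + 0.07·503.5 = 555.675 + 35.245 = 590.9200.

590.920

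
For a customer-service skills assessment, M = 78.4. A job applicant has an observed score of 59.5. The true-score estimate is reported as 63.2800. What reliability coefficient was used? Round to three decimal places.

0.800

T̂ = ρX + (1 − ρ)μ  ⇒  T̂ − μ = ρ(X − μ)
ρ = (T̂ − μ)/(X − μ) = (63.2800 − 78.4) / (59.5 − 78.4) = -15.1200 / -18.9 = 0.80000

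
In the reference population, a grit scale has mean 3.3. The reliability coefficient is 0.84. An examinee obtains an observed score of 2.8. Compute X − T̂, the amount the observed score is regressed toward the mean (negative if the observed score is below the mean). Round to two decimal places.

T̂ = ρX + (1 − ρ)μ
  = 0.84 × 2.8 + 0.16 × 3.3
  = 2.352 + 0.528
  = 2.8800
  ≈ 2.880
X − T̂ = 2.8 − 2.880 = -0.080 → -0.08

-0.08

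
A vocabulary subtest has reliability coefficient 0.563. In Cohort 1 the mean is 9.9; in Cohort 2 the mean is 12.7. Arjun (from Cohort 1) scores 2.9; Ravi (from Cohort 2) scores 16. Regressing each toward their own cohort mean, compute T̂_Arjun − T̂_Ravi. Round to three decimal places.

T̂_Arjun = 0.563(2.9) + 0.437(9.9) = 5.95900
T̂_Ravi = 0.563(16) + 0.437(12.7) = 14.55790
Difference = 5.95900 − 14.55790 = -8.59890

-8.599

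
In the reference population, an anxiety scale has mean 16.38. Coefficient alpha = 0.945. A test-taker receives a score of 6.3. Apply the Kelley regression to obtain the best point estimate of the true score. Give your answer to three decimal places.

T̂ = ρX + (1 − ρ)μ
  = 0.945 × 6.3 + 0.055 × 16.38
  = 5.9535 + 0.90090
  = 6.8544
  ≈ 6.854

6.854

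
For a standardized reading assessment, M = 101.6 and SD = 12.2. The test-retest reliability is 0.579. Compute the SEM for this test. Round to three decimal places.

7.916

SEM = SD · √(1 − ρ) = 12.2 × √0.421 = 12.2 × 0.6488 = 7.9159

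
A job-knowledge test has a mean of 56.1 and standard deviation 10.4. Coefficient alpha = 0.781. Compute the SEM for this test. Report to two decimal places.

4.87

SEM = SD · √(1 − ρ) = 10.4 × √0.219 = 10.4 × 0.4680 = 4.867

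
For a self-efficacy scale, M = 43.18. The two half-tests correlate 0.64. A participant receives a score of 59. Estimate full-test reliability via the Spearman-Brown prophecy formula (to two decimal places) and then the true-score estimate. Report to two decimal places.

Spearman-Brown: ρ = 2r/(1 + r) = 2(0.64)/(1 + 0.64) = 1.280/1.64 = 0.7805 → 0.78
T̂ = 0.78(59) + 0.22(43.18) = 46.02 + 9.4996 = 55.520 → 55.52

55.52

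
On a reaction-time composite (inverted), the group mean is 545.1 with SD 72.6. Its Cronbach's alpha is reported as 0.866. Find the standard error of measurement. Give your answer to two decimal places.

SEM = SD · √(1 − ρ) = 72.6 × √0.134 = 72.6 × 0.3661 = 26.576

26.58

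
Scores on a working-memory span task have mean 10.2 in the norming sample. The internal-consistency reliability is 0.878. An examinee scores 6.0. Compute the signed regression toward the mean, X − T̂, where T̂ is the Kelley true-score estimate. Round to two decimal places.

-0.51

T̂ = 0.878(6.0) + 0.122(10.2) = 5.2680 + 1.2444 = 6.5124 → 6.512
X − T̂ = 6.0 − 6.512 = -0.512 → -0.51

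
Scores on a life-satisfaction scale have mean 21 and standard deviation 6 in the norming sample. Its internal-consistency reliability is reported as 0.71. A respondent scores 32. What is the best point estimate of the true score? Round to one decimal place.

Weight the observed score by reliability and the mean by (1 − reliability): T̂ = 0.71·32 + 0.29·21 = 22.72 + 6.09 = 28.81.

28.8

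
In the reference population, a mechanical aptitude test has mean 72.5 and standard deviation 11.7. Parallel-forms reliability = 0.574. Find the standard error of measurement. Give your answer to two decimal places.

7.64

SEM = SD · √(1 − ρ) = 11.7 × √0.426 = 11.7 × 0.6527 = 7.636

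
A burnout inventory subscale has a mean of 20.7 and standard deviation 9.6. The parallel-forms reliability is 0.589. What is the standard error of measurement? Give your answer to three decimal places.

6.154

SEM = SD · √(1 − ρ) = 9.6 × √0.411 = 9.6 × 0.6411 = 6.1545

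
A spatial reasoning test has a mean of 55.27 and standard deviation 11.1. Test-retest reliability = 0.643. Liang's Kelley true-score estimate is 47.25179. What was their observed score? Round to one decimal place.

T̂ = ρX + (1 − ρ)μ  ⇒  X = (T̂ − (1 − ρ)μ) / ρ
X = (47.25179 − 0.357 × 55.27) / 0.643 = (47.25179 − 19.73139) / 0.643 = 27.52040 / 0.643 = 42.800

42.8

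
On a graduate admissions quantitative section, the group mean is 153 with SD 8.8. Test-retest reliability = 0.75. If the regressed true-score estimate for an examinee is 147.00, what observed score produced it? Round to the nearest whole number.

145

T̂ = ρX + (1 − ρ)μ  ⇒  X = (T̂ − (1 − ρ)μ) / ρ
X = (147.00 − 0.25 × 153) / 0.75 = (147.00 − 38.25) / 0.75 = 108.75 / 0.75 = 145.00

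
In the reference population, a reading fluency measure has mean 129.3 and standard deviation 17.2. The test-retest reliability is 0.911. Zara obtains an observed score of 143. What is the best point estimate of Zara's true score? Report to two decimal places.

Kelley's formula gives T̂ = 0.911·143 + 0.089·129.3 = 130.273 + 11.5077 = 141.781.

141.78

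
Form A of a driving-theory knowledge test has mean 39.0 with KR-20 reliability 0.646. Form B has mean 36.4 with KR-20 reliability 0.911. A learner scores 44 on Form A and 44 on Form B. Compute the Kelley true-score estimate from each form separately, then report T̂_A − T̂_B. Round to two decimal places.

-1.09

T̂_A = 0.646(44) + 0.354(39.0) = 42.2300
T̂_B = 0.911(44) + 0.089(36.4) = 43.3236
T̂_A − T̂_B = -1.0936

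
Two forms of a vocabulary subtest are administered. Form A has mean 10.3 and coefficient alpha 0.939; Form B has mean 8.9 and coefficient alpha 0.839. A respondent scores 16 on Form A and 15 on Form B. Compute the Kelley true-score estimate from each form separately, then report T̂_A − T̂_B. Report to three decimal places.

1.634

T̂_A = 0.939(16) + 0.061(10.3) = 15.65230
T̂_B = 0.839(15) + 0.161(8.9) = 14.01790
T̂_A − T̂_B = 1.63440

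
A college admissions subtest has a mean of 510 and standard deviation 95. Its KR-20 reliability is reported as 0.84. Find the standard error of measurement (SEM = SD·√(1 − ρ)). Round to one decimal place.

38.0

SEM = SD · √(1 − ρ) = 95 × √0.16 = 95 × 0.4000 = 38.000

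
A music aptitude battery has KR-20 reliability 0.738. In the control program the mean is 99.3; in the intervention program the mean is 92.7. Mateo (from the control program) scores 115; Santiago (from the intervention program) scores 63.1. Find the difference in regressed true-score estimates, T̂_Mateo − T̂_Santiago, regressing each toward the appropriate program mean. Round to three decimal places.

40.031

T̂_Mateo = 0.738(115) + 0.262(99.3) = 110.88660
T̂_Santiago = 0.738(63.1) + 0.262(92.7) = 70.85520
Difference = 110.88660 − 70.85520 = 40.03140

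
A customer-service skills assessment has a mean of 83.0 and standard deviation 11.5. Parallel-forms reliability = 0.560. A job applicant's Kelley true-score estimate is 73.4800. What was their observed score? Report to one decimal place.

T̂ = ρX + (1 − ρ)μ  ⇒  X = (T̂ − (1 − ρ)μ) / ρ
X = (73.4800 − 0.440 × 83.0) / 0.560 = (73.4800 − 36.5200) / 0.560 = 36.9600 / 0.560 = 66.000

66.0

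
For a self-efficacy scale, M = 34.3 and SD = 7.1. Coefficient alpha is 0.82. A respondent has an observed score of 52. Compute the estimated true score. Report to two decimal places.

T̂ = ρX + (1 − ρ)μ
  = 0.82 × 52 + 0.18 × 34.3
  = 42.64 + 6.174
  = 48.814
  ≈ 48.81

48.81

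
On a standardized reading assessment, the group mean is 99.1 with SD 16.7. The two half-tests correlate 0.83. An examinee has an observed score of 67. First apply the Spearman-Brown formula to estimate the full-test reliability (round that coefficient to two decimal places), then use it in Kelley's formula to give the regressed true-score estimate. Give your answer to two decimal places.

Spearman-Brown: ρ = 2r/(1 + r) = 2(0.83)/(1 + 0.83) = 1.660/1.83 = 0.9071 → 0.91
T̂ = ρX + (1 − ρ)μ
  = 0.91 × 67 + 0.09 × 99.1
  = 60.97 + 8.919
  = 69.889
  ≈ 69.89

69.89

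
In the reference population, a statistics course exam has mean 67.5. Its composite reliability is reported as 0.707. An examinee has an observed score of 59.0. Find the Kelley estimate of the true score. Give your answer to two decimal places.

61.49

Weight the observed score by reliability and the mean by (1 − reliability): T̂ = 0.707·59.0 + 0.293·67.5 = 41.7130 + 19.7775 = 61.490.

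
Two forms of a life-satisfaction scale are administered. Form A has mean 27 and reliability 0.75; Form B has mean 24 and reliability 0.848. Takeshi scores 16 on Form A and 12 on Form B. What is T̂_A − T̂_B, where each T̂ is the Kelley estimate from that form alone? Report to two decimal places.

4.93

T̂_A = 0.75(16) + 0.25(27) = 18.7500
T̂_B = 0.848(12) + 0.152(24) = 13.8240
T̂_A − T̂_B = 4.9260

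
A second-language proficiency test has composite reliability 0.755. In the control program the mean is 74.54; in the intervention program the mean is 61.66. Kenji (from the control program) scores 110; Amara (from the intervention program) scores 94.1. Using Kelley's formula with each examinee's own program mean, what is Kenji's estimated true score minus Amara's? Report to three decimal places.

T̂_Kenji = 0.755(110) + 0.245(74.54) = 101.31230
T̂_Amara = 0.755(94.1) + 0.245(61.66) = 86.15220
Difference = 101.31230 − 86.15220 = 15.16010

15.160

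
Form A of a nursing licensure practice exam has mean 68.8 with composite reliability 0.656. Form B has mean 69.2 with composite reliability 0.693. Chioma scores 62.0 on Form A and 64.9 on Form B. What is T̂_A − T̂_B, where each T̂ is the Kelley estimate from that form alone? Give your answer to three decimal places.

-1.881

T̂_A = 0.656(62.0) + 0.344(68.8) = 64.33920
T̂_B = 0.693(64.9) + 0.307(69.2) = 66.22010
T̂_A − T̂_B = -1.88090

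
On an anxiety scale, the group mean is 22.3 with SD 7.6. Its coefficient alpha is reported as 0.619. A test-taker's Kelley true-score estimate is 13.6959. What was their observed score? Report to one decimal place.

T̂ = ρX + (1 − ρ)μ  ⇒  X = (T̂ − (1 − ρ)μ) / ρ
X = (13.6959 − 0.381 × 22.3) / 0.619 = (13.6959 − 8.4963) / 0.619 = 5.1996 / 0.619 = 8.400

8.4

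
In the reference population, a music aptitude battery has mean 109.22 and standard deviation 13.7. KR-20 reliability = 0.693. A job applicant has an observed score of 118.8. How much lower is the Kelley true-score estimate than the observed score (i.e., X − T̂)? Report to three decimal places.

T̂ = ρX + (1 − ρ)μ
  = 0.693 × 118.8 + 0.307 × 109.22
  = 82.3284 + 33.53054
  = 115.85894
  ≈ 115.8589
X − T̂ = 118.8 − 115.8589 = 2.9411 → 2.941

2.941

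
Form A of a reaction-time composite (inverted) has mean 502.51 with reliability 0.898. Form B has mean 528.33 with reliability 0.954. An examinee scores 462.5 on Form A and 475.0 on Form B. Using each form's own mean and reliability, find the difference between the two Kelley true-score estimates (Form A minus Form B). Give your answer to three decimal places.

T̂_A = 0.898(462.5) + 0.102(502.51) = 466.58102
T̂_B = 0.954(475.0) + 0.046(528.33) = 477.45318
T̂_A − T̂_B = -10.87216

-10.872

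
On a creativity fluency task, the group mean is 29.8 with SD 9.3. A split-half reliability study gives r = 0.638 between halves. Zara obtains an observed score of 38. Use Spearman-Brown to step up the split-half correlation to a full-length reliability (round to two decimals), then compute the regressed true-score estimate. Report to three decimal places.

Spearman-Brown: ρ = 2r/(1 + r) = 2(0.638)/(1 + 0.638) = 1.2760/1.638 = 0.7790 → 0.78
Weight the observed score by reliability and the mean by (1 − reliability): T̂ = 0.78·38 + 0.22·29.8 = 29.64 + 6.556 = 36.1960.

36.196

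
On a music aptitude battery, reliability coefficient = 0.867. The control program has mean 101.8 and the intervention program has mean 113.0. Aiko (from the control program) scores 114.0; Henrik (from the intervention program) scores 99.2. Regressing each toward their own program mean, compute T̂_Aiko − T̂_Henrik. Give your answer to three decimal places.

T̂_Aiko = 0.867(114.0) + 0.133(101.8) = 112.37740
T̂_Henrik = 0.867(99.2) + 0.133(113.0) = 101.03540
Difference = 112.37740 − 101.03540 = 11.34200

11.342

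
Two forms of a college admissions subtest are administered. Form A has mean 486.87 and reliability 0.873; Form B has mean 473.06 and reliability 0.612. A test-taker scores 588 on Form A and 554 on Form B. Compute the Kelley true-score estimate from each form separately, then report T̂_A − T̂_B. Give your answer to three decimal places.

T̂_A = 0.873(588) + 0.127(486.87) = 575.15649
T̂_B = 0.612(554) + 0.388(473.06) = 522.59528
T̂_A − T̂_B = 52.56121

52.561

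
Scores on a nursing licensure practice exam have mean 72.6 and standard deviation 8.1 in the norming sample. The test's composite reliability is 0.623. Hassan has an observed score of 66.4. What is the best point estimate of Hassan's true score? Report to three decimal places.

T̂ = ρX + (1 − ρ)μ
  = 0.623 × 66.4 + 0.377 × 72.6
  = 41.3672 + 27.3702
  = 68.7374
  ≈ 68.737

68.737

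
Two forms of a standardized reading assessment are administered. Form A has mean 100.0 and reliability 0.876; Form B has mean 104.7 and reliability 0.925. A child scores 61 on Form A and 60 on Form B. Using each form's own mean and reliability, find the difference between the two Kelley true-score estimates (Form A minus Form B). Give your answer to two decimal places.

2.48

T̂_A = 0.876(61) + 0.124(100.0) = 65.8360
T̂_B = 0.925(60) + 0.075(104.7) = 63.3525
T̂_A − T̂_B = 2.4835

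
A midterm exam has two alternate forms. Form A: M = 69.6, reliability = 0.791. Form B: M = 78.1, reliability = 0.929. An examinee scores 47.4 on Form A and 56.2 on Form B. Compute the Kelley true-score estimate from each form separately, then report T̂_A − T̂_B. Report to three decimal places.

T̂_A = 0.791(47.4) + 0.209(69.6) = 52.03980
T̂_B = 0.929(56.2) + 0.071(78.1) = 57.75490
T̂_A − T̂_B = -5.71510

-5.715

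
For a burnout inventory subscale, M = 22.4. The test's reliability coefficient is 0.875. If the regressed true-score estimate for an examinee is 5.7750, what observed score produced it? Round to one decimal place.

3.4

T̂ = ρX + (1 − ρ)μ  ⇒  X = (T̂ − (1 − ρ)μ) / ρ
X = (5.7750 − 0.125 × 22.4) / 0.875 = (5.7750 − 2.8000) / 0.875 = 2.9750 / 0.875 = 3.400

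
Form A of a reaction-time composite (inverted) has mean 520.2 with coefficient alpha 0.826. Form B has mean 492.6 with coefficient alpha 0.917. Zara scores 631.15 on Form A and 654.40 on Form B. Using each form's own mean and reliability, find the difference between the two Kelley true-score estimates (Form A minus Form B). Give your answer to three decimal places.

T̂_A = 0.826(631.15) + 0.174(520.2) = 611.84470
T̂_B = 0.917(654.40) + 0.083(492.6) = 640.97060
T̂_A − T̂_B = -29.12590

-29.126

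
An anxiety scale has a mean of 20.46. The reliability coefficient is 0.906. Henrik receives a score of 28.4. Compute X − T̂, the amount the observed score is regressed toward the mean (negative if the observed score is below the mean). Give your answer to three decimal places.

T̂ = ρX + (1 − ρ)μ
  = 0.906 × 28.4 + 0.094 × 20.46
  = 25.7304 + 1.92324
  = 27.65364
  ≈ 27.6536
X − T̂ = 28.4 − 27.6536 = 0.7464 → 0.746

0.746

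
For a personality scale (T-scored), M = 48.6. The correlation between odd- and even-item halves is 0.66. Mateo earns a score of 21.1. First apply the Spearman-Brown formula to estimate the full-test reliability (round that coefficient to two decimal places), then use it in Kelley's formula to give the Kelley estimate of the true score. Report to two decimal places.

Spearman-Brown: ρ = 2r/(1 + r) = 2(0.66)/(1 + 0.66) = 1.320/1.66 = 0.7952 → 0.80
Kelley's formula gives T̂ = 0.80·21.1 + 0.20·48.6 = 16.880 + 9.720 = 26.600.

26.60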